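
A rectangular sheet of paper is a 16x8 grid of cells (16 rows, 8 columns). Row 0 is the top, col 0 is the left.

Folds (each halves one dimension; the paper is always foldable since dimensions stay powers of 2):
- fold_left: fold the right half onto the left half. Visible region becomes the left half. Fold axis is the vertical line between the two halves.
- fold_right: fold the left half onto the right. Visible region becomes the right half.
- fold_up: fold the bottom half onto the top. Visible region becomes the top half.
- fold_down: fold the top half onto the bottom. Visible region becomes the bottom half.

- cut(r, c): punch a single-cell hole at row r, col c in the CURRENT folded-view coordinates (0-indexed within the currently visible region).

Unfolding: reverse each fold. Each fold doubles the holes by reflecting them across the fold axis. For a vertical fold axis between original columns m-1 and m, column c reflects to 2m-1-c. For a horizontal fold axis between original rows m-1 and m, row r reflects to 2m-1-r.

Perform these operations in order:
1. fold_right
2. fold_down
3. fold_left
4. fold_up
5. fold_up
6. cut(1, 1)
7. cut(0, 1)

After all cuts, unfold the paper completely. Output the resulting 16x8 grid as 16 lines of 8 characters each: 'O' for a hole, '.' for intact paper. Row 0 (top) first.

Answer: .OO..OO.
.OO..OO.
.OO..OO.
.OO..OO.
.OO..OO.
.OO..OO.
.OO..OO.
.OO..OO.
.OO..OO.
.OO..OO.
.OO..OO.
.OO..OO.
.OO..OO.
.OO..OO.
.OO..OO.
.OO..OO.

Derivation:
Op 1 fold_right: fold axis v@4; visible region now rows[0,16) x cols[4,8) = 16x4
Op 2 fold_down: fold axis h@8; visible region now rows[8,16) x cols[4,8) = 8x4
Op 3 fold_left: fold axis v@6; visible region now rows[8,16) x cols[4,6) = 8x2
Op 4 fold_up: fold axis h@12; visible region now rows[8,12) x cols[4,6) = 4x2
Op 5 fold_up: fold axis h@10; visible region now rows[8,10) x cols[4,6) = 2x2
Op 6 cut(1, 1): punch at orig (9,5); cuts so far [(9, 5)]; region rows[8,10) x cols[4,6) = 2x2
Op 7 cut(0, 1): punch at orig (8,5); cuts so far [(8, 5), (9, 5)]; region rows[8,10) x cols[4,6) = 2x2
Unfold 1 (reflect across h@10): 4 holes -> [(8, 5), (9, 5), (10, 5), (11, 5)]
Unfold 2 (reflect across h@12): 8 holes -> [(8, 5), (9, 5), (10, 5), (11, 5), (12, 5), (13, 5), (14, 5), (15, 5)]
Unfold 3 (reflect across v@6): 16 holes -> [(8, 5), (8, 6), (9, 5), (9, 6), (10, 5), (10, 6), (11, 5), (11, 6), (12, 5), (12, 6), (13, 5), (13, 6), (14, 5), (14, 6), (15, 5), (15, 6)]
Unfold 4 (reflect across h@8): 32 holes -> [(0, 5), (0, 6), (1, 5), (1, 6), (2, 5), (2, 6), (3, 5), (3, 6), (4, 5), (4, 6), (5, 5), (5, 6), (6, 5), (6, 6), (7, 5), (7, 6), (8, 5), (8, 6), (9, 5), (9, 6), (10, 5), (10, 6), (11, 5), (11, 6), (12, 5), (12, 6), (13, 5), (13, 6), (14, 5), (14, 6), (15, 5), (15, 6)]
Unfold 5 (reflect across v@4): 64 holes -> [(0, 1), (0, 2), (0, 5), (0, 6), (1, 1), (1, 2), (1, 5), (1, 6), (2, 1), (2, 2), (2, 5), (2, 6), (3, 1), (3, 2), (3, 5), (3, 6), (4, 1), (4, 2), (4, 5), (4, 6), (5, 1), (5, 2), (5, 5), (5, 6), (6, 1), (6, 2), (6, 5), (6, 6), (7, 1), (7, 2), (7, 5), (7, 6), (8, 1), (8, 2), (8, 5), (8, 6), (9, 1), (9, 2), (9, 5), (9, 6), (10, 1), (10, 2), (10, 5), (10, 6), (11, 1), (11, 2), (11, 5), (11, 6), (12, 1), (12, 2), (12, 5), (12, 6), (13, 1), (13, 2), (13, 5), (13, 6), (14, 1), (14, 2), (14, 5), (14, 6), (15, 1), (15, 2), (15, 5), (15, 6)]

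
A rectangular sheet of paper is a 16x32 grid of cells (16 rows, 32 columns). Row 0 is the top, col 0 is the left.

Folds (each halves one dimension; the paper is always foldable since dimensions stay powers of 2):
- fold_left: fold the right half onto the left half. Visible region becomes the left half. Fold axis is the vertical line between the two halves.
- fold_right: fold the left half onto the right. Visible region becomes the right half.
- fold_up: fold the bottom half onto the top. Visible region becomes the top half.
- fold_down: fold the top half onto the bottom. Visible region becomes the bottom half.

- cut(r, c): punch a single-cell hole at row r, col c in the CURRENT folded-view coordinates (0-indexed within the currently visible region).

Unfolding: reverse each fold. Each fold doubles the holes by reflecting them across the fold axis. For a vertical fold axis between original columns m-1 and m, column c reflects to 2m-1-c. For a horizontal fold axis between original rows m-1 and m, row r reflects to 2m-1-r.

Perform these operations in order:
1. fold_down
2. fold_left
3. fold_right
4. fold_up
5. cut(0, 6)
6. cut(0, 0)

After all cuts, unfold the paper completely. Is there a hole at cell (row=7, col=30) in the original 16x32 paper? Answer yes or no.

Op 1 fold_down: fold axis h@8; visible region now rows[8,16) x cols[0,32) = 8x32
Op 2 fold_left: fold axis v@16; visible region now rows[8,16) x cols[0,16) = 8x16
Op 3 fold_right: fold axis v@8; visible region now rows[8,16) x cols[8,16) = 8x8
Op 4 fold_up: fold axis h@12; visible region now rows[8,12) x cols[8,16) = 4x8
Op 5 cut(0, 6): punch at orig (8,14); cuts so far [(8, 14)]; region rows[8,12) x cols[8,16) = 4x8
Op 6 cut(0, 0): punch at orig (8,8); cuts so far [(8, 8), (8, 14)]; region rows[8,12) x cols[8,16) = 4x8
Unfold 1 (reflect across h@12): 4 holes -> [(8, 8), (8, 14), (15, 8), (15, 14)]
Unfold 2 (reflect across v@8): 8 holes -> [(8, 1), (8, 7), (8, 8), (8, 14), (15, 1), (15, 7), (15, 8), (15, 14)]
Unfold 3 (reflect across v@16): 16 holes -> [(8, 1), (8, 7), (8, 8), (8, 14), (8, 17), (8, 23), (8, 24), (8, 30), (15, 1), (15, 7), (15, 8), (15, 14), (15, 17), (15, 23), (15, 24), (15, 30)]
Unfold 4 (reflect across h@8): 32 holes -> [(0, 1), (0, 7), (0, 8), (0, 14), (0, 17), (0, 23), (0, 24), (0, 30), (7, 1), (7, 7), (7, 8), (7, 14), (7, 17), (7, 23), (7, 24), (7, 30), (8, 1), (8, 7), (8, 8), (8, 14), (8, 17), (8, 23), (8, 24), (8, 30), (15, 1), (15, 7), (15, 8), (15, 14), (15, 17), (15, 23), (15, 24), (15, 30)]
Holes: [(0, 1), (0, 7), (0, 8), (0, 14), (0, 17), (0, 23), (0, 24), (0, 30), (7, 1), (7, 7), (7, 8), (7, 14), (7, 17), (7, 23), (7, 24), (7, 30), (8, 1), (8, 7), (8, 8), (8, 14), (8, 17), (8, 23), (8, 24), (8, 30), (15, 1), (15, 7), (15, 8), (15, 14), (15, 17), (15, 23), (15, 24), (15, 30)]

Answer: yes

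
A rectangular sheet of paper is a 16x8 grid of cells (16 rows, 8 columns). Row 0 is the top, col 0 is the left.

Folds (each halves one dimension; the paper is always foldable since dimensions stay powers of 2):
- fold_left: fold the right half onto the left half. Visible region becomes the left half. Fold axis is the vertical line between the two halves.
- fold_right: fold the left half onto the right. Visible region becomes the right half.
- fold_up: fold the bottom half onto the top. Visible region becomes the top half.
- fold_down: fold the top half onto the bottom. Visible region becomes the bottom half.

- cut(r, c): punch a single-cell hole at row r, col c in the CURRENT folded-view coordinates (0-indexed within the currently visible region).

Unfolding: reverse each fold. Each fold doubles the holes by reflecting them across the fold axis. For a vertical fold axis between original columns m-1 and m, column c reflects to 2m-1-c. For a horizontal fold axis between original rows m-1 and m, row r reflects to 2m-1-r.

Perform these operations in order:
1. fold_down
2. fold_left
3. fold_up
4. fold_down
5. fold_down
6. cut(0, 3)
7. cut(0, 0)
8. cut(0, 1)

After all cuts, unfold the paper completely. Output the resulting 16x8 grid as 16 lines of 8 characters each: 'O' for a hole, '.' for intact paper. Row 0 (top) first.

Answer: OO.OO.OO
OO.OO.OO
OO.OO.OO
OO.OO.OO
OO.OO.OO
OO.OO.OO
OO.OO.OO
OO.OO.OO
OO.OO.OO
OO.OO.OO
OO.OO.OO
OO.OO.OO
OO.OO.OO
OO.OO.OO
OO.OO.OO
OO.OO.OO

Derivation:
Op 1 fold_down: fold axis h@8; visible region now rows[8,16) x cols[0,8) = 8x8
Op 2 fold_left: fold axis v@4; visible region now rows[8,16) x cols[0,4) = 8x4
Op 3 fold_up: fold axis h@12; visible region now rows[8,12) x cols[0,4) = 4x4
Op 4 fold_down: fold axis h@10; visible region now rows[10,12) x cols[0,4) = 2x4
Op 5 fold_down: fold axis h@11; visible region now rows[11,12) x cols[0,4) = 1x4
Op 6 cut(0, 3): punch at orig (11,3); cuts so far [(11, 3)]; region rows[11,12) x cols[0,4) = 1x4
Op 7 cut(0, 0): punch at orig (11,0); cuts so far [(11, 0), (11, 3)]; region rows[11,12) x cols[0,4) = 1x4
Op 8 cut(0, 1): punch at orig (11,1); cuts so far [(11, 0), (11, 1), (11, 3)]; region rows[11,12) x cols[0,4) = 1x4
Unfold 1 (reflect across h@11): 6 holes -> [(10, 0), (10, 1), (10, 3), (11, 0), (11, 1), (11, 3)]
Unfold 2 (reflect across h@10): 12 holes -> [(8, 0), (8, 1), (8, 3), (9, 0), (9, 1), (9, 3), (10, 0), (10, 1), (10, 3), (11, 0), (11, 1), (11, 3)]
Unfold 3 (reflect across h@12): 24 holes -> [(8, 0), (8, 1), (8, 3), (9, 0), (9, 1), (9, 3), (10, 0), (10, 1), (10, 3), (11, 0), (11, 1), (11, 3), (12, 0), (12, 1), (12, 3), (13, 0), (13, 1), (13, 3), (14, 0), (14, 1), (14, 3), (15, 0), (15, 1), (15, 3)]
Unfold 4 (reflect across v@4): 48 holes -> [(8, 0), (8, 1), (8, 3), (8, 4), (8, 6), (8, 7), (9, 0), (9, 1), (9, 3), (9, 4), (9, 6), (9, 7), (10, 0), (10, 1), (10, 3), (10, 4), (10, 6), (10, 7), (11, 0), (11, 1), (11, 3), (11, 4), (11, 6), (11, 7), (12, 0), (12, 1), (12, 3), (12, 4), (12, 6), (12, 7), (13, 0), (13, 1), (13, 3), (13, 4), (13, 6), (13, 7), (14, 0), (14, 1), (14, 3), (14, 4), (14, 6), (14, 7), (15, 0), (15, 1), (15, 3), (15, 4), (15, 6), (15, 7)]
Unfold 5 (reflect across h@8): 96 holes -> [(0, 0), (0, 1), (0, 3), (0, 4), (0, 6), (0, 7), (1, 0), (1, 1), (1, 3), (1, 4), (1, 6), (1, 7), (2, 0), (2, 1), (2, 3), (2, 4), (2, 6), (2, 7), (3, 0), (3, 1), (3, 3), (3, 4), (3, 6), (3, 7), (4, 0), (4, 1), (4, 3), (4, 4), (4, 6), (4, 7), (5, 0), (5, 1), (5, 3), (5, 4), (5, 6), (5, 7), (6, 0), (6, 1), (6, 3), (6, 4), (6, 6), (6, 7), (7, 0), (7, 1), (7, 3), (7, 4), (7, 6), (7, 7), (8, 0), (8, 1), (8, 3), (8, 4), (8, 6), (8, 7), (9, 0), (9, 1), (9, 3), (9, 4), (9, 6), (9, 7), (10, 0), (10, 1), (10, 3), (10, 4), (10, 6), (10, 7), (11, 0), (11, 1), (11, 3), (11, 4), (11, 6), (11, 7), (12, 0), (12, 1), (12, 3), (12, 4), (12, 6), (12, 7), (13, 0), (13, 1), (13, 3), (13, 4), (13, 6), (13, 7), (14, 0), (14, 1), (14, 3), (14, 4), (14, 6), (14, 7), (15, 0), (15, 1), (15, 3), (15, 4), (15, 6), (15, 7)]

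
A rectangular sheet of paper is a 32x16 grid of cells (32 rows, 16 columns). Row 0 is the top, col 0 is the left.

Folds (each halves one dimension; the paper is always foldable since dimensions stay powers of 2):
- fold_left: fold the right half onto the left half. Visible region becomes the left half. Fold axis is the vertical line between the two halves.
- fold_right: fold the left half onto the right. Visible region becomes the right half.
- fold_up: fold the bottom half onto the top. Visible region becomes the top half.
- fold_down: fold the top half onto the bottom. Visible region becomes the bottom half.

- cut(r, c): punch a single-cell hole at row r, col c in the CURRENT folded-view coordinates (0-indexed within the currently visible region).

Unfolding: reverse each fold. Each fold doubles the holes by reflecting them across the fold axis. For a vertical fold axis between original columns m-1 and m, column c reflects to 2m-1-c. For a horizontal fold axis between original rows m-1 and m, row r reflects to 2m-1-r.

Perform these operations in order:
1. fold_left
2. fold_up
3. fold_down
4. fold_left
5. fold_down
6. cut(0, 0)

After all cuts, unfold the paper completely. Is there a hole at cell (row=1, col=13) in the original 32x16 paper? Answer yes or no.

Answer: no

Derivation:
Op 1 fold_left: fold axis v@8; visible region now rows[0,32) x cols[0,8) = 32x8
Op 2 fold_up: fold axis h@16; visible region now rows[0,16) x cols[0,8) = 16x8
Op 3 fold_down: fold axis h@8; visible region now rows[8,16) x cols[0,8) = 8x8
Op 4 fold_left: fold axis v@4; visible region now rows[8,16) x cols[0,4) = 8x4
Op 5 fold_down: fold axis h@12; visible region now rows[12,16) x cols[0,4) = 4x4
Op 6 cut(0, 0): punch at orig (12,0); cuts so far [(12, 0)]; region rows[12,16) x cols[0,4) = 4x4
Unfold 1 (reflect across h@12): 2 holes -> [(11, 0), (12, 0)]
Unfold 2 (reflect across v@4): 4 holes -> [(11, 0), (11, 7), (12, 0), (12, 7)]
Unfold 3 (reflect across h@8): 8 holes -> [(3, 0), (3, 7), (4, 0), (4, 7), (11, 0), (11, 7), (12, 0), (12, 7)]
Unfold 4 (reflect across h@16): 16 holes -> [(3, 0), (3, 7), (4, 0), (4, 7), (11, 0), (11, 7), (12, 0), (12, 7), (19, 0), (19, 7), (20, 0), (20, 7), (27, 0), (27, 7), (28, 0), (28, 7)]
Unfold 5 (reflect across v@8): 32 holes -> [(3, 0), (3, 7), (3, 8), (3, 15), (4, 0), (4, 7), (4, 8), (4, 15), (11, 0), (11, 7), (11, 8), (11, 15), (12, 0), (12, 7), (12, 8), (12, 15), (19, 0), (19, 7), (19, 8), (19, 15), (20, 0), (20, 7), (20, 8), (20, 15), (27, 0), (27, 7), (27, 8), (27, 15), (28, 0), (28, 7), (28, 8), (28, 15)]
Holes: [(3, 0), (3, 7), (3, 8), (3, 15), (4, 0), (4, 7), (4, 8), (4, 15), (11, 0), (11, 7), (11, 8), (11, 15), (12, 0), (12, 7), (12, 8), (12, 15), (19, 0), (19, 7), (19, 8), (19, 15), (20, 0), (20, 7), (20, 8), (20, 15), (27, 0), (27, 7), (27, 8), (27, 15), (28, 0), (28, 7), (28, 8), (28, 15)]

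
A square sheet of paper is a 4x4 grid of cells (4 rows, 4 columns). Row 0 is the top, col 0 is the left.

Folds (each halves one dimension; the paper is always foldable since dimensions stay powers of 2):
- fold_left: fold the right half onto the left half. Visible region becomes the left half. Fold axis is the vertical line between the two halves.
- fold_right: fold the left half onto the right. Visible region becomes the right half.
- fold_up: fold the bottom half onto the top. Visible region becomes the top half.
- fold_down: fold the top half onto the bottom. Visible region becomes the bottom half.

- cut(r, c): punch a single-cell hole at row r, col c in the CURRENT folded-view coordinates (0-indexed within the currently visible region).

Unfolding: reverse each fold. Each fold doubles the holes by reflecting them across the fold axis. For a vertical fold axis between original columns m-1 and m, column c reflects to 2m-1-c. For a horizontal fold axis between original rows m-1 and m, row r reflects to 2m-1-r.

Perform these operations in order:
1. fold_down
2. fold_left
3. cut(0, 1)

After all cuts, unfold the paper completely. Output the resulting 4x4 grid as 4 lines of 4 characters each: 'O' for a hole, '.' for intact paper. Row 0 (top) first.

Answer: ....
.OO.
.OO.
....

Derivation:
Op 1 fold_down: fold axis h@2; visible region now rows[2,4) x cols[0,4) = 2x4
Op 2 fold_left: fold axis v@2; visible region now rows[2,4) x cols[0,2) = 2x2
Op 3 cut(0, 1): punch at orig (2,1); cuts so far [(2, 1)]; region rows[2,4) x cols[0,2) = 2x2
Unfold 1 (reflect across v@2): 2 holes -> [(2, 1), (2, 2)]
Unfold 2 (reflect across h@2): 4 holes -> [(1, 1), (1, 2), (2, 1), (2, 2)]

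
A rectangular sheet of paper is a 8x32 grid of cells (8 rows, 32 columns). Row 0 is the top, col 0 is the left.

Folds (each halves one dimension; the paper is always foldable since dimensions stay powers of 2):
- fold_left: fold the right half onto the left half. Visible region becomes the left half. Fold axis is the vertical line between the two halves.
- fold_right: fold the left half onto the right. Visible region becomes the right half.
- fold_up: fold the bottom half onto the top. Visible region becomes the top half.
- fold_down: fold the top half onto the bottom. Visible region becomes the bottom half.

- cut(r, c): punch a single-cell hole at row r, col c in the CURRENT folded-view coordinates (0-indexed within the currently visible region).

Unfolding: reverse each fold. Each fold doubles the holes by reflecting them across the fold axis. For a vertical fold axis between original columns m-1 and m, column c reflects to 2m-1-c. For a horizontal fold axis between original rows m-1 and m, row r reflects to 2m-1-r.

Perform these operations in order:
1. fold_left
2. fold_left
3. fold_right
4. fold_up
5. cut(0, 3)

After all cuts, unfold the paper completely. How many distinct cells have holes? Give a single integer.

Op 1 fold_left: fold axis v@16; visible region now rows[0,8) x cols[0,16) = 8x16
Op 2 fold_left: fold axis v@8; visible region now rows[0,8) x cols[0,8) = 8x8
Op 3 fold_right: fold axis v@4; visible region now rows[0,8) x cols[4,8) = 8x4
Op 4 fold_up: fold axis h@4; visible region now rows[0,4) x cols[4,8) = 4x4
Op 5 cut(0, 3): punch at orig (0,7); cuts so far [(0, 7)]; region rows[0,4) x cols[4,8) = 4x4
Unfold 1 (reflect across h@4): 2 holes -> [(0, 7), (7, 7)]
Unfold 2 (reflect across v@4): 4 holes -> [(0, 0), (0, 7), (7, 0), (7, 7)]
Unfold 3 (reflect across v@8): 8 holes -> [(0, 0), (0, 7), (0, 8), (0, 15), (7, 0), (7, 7), (7, 8), (7, 15)]
Unfold 4 (reflect across v@16): 16 holes -> [(0, 0), (0, 7), (0, 8), (0, 15), (0, 16), (0, 23), (0, 24), (0, 31), (7, 0), (7, 7), (7, 8), (7, 15), (7, 16), (7, 23), (7, 24), (7, 31)]

Answer: 16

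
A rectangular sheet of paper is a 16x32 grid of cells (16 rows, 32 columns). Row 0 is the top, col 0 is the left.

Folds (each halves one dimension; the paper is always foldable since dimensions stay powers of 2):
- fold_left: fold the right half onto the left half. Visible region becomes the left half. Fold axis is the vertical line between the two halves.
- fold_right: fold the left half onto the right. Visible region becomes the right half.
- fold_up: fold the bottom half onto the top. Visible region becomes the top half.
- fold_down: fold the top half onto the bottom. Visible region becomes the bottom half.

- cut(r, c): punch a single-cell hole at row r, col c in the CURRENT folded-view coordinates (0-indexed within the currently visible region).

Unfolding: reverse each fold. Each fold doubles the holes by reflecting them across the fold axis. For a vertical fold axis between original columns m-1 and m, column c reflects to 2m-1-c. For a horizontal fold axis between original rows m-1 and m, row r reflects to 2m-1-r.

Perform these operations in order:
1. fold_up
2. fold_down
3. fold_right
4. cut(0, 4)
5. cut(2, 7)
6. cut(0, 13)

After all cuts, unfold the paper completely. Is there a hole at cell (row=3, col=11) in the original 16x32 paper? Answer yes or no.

Op 1 fold_up: fold axis h@8; visible region now rows[0,8) x cols[0,32) = 8x32
Op 2 fold_down: fold axis h@4; visible region now rows[4,8) x cols[0,32) = 4x32
Op 3 fold_right: fold axis v@16; visible region now rows[4,8) x cols[16,32) = 4x16
Op 4 cut(0, 4): punch at orig (4,20); cuts so far [(4, 20)]; region rows[4,8) x cols[16,32) = 4x16
Op 5 cut(2, 7): punch at orig (6,23); cuts so far [(4, 20), (6, 23)]; region rows[4,8) x cols[16,32) = 4x16
Op 6 cut(0, 13): punch at orig (4,29); cuts so far [(4, 20), (4, 29), (6, 23)]; region rows[4,8) x cols[16,32) = 4x16
Unfold 1 (reflect across v@16): 6 holes -> [(4, 2), (4, 11), (4, 20), (4, 29), (6, 8), (6, 23)]
Unfold 2 (reflect across h@4): 12 holes -> [(1, 8), (1, 23), (3, 2), (3, 11), (3, 20), (3, 29), (4, 2), (4, 11), (4, 20), (4, 29), (6, 8), (6, 23)]
Unfold 3 (reflect across h@8): 24 holes -> [(1, 8), (1, 23), (3, 2), (3, 11), (3, 20), (3, 29), (4, 2), (4, 11), (4, 20), (4, 29), (6, 8), (6, 23), (9, 8), (9, 23), (11, 2), (11, 11), (11, 20), (11, 29), (12, 2), (12, 11), (12, 20), (12, 29), (14, 8), (14, 23)]
Holes: [(1, 8), (1, 23), (3, 2), (3, 11), (3, 20), (3, 29), (4, 2), (4, 11), (4, 20), (4, 29), (6, 8), (6, 23), (9, 8), (9, 23), (11, 2), (11, 11), (11, 20), (11, 29), (12, 2), (12, 11), (12, 20), (12, 29), (14, 8), (14, 23)]

Answer: yes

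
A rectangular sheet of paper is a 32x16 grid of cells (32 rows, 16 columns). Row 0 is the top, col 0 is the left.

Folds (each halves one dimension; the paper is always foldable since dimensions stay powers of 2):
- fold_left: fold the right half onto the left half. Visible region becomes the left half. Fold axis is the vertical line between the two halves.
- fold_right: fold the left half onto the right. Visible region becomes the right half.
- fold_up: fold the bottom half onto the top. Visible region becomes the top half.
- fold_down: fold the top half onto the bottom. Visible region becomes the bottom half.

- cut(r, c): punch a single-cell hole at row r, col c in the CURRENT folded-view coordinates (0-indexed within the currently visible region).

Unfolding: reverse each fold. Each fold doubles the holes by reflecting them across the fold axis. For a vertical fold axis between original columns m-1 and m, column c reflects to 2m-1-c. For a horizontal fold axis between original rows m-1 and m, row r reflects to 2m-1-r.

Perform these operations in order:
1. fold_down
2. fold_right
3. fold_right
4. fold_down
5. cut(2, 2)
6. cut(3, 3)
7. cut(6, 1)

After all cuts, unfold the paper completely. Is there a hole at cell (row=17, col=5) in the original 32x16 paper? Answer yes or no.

Op 1 fold_down: fold axis h@16; visible region now rows[16,32) x cols[0,16) = 16x16
Op 2 fold_right: fold axis v@8; visible region now rows[16,32) x cols[8,16) = 16x8
Op 3 fold_right: fold axis v@12; visible region now rows[16,32) x cols[12,16) = 16x4
Op 4 fold_down: fold axis h@24; visible region now rows[24,32) x cols[12,16) = 8x4
Op 5 cut(2, 2): punch at orig (26,14); cuts so far [(26, 14)]; region rows[24,32) x cols[12,16) = 8x4
Op 6 cut(3, 3): punch at orig (27,15); cuts so far [(26, 14), (27, 15)]; region rows[24,32) x cols[12,16) = 8x4
Op 7 cut(6, 1): punch at orig (30,13); cuts so far [(26, 14), (27, 15), (30, 13)]; region rows[24,32) x cols[12,16) = 8x4
Unfold 1 (reflect across h@24): 6 holes -> [(17, 13), (20, 15), (21, 14), (26, 14), (27, 15), (30, 13)]
Unfold 2 (reflect across v@12): 12 holes -> [(17, 10), (17, 13), (20, 8), (20, 15), (21, 9), (21, 14), (26, 9), (26, 14), (27, 8), (27, 15), (30, 10), (30, 13)]
Unfold 3 (reflect across v@8): 24 holes -> [(17, 2), (17, 5), (17, 10), (17, 13), (20, 0), (20, 7), (20, 8), (20, 15), (21, 1), (21, 6), (21, 9), (21, 14), (26, 1), (26, 6), (26, 9), (26, 14), (27, 0), (27, 7), (27, 8), (27, 15), (30, 2), (30, 5), (30, 10), (30, 13)]
Unfold 4 (reflect across h@16): 48 holes -> [(1, 2), (1, 5), (1, 10), (1, 13), (4, 0), (4, 7), (4, 8), (4, 15), (5, 1), (5, 6), (5, 9), (5, 14), (10, 1), (10, 6), (10, 9), (10, 14), (11, 0), (11, 7), (11, 8), (11, 15), (14, 2), (14, 5), (14, 10), (14, 13), (17, 2), (17, 5), (17, 10), (17, 13), (20, 0), (20, 7), (20, 8), (20, 15), (21, 1), (21, 6), (21, 9), (21, 14), (26, 1), (26, 6), (26, 9), (26, 14), (27, 0), (27, 7), (27, 8), (27, 15), (30, 2), (30, 5), (30, 10), (30, 13)]
Holes: [(1, 2), (1, 5), (1, 10), (1, 13), (4, 0), (4, 7), (4, 8), (4, 15), (5, 1), (5, 6), (5, 9), (5, 14), (10, 1), (10, 6), (10, 9), (10, 14), (11, 0), (11, 7), (11, 8), (11, 15), (14, 2), (14, 5), (14, 10), (14, 13), (17, 2), (17, 5), (17, 10), (17, 13), (20, 0), (20, 7), (20, 8), (20, 15), (21, 1), (21, 6), (21, 9), (21, 14), (26, 1), (26, 6), (26, 9), (26, 14), (27, 0), (27, 7), (27, 8), (27, 15), (30, 2), (30, 5), (30, 10), (30, 13)]

Answer: yes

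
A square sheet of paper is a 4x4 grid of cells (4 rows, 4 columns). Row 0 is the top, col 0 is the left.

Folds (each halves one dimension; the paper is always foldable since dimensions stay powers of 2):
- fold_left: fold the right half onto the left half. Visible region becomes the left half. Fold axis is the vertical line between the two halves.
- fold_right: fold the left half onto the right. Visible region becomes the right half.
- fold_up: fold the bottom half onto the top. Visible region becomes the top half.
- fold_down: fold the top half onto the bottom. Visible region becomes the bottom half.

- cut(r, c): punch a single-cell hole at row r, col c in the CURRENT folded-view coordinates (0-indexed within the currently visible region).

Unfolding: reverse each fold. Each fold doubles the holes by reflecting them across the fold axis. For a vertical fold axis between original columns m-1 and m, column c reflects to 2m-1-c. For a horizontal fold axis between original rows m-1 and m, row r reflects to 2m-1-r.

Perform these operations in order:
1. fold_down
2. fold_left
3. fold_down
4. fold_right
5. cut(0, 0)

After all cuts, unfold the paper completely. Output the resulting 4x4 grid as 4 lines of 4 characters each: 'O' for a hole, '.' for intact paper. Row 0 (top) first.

Op 1 fold_down: fold axis h@2; visible region now rows[2,4) x cols[0,4) = 2x4
Op 2 fold_left: fold axis v@2; visible region now rows[2,4) x cols[0,2) = 2x2
Op 3 fold_down: fold axis h@3; visible region now rows[3,4) x cols[0,2) = 1x2
Op 4 fold_right: fold axis v@1; visible region now rows[3,4) x cols[1,2) = 1x1
Op 5 cut(0, 0): punch at orig (3,1); cuts so far [(3, 1)]; region rows[3,4) x cols[1,2) = 1x1
Unfold 1 (reflect across v@1): 2 holes -> [(3, 0), (3, 1)]
Unfold 2 (reflect across h@3): 4 holes -> [(2, 0), (2, 1), (3, 0), (3, 1)]
Unfold 3 (reflect across v@2): 8 holes -> [(2, 0), (2, 1), (2, 2), (2, 3), (3, 0), (3, 1), (3, 2), (3, 3)]
Unfold 4 (reflect across h@2): 16 holes -> [(0, 0), (0, 1), (0, 2), (0, 3), (1, 0), (1, 1), (1, 2), (1, 3), (2, 0), (2, 1), (2, 2), (2, 3), (3, 0), (3, 1), (3, 2), (3, 3)]

Answer: OOOO
OOOO
OOOO
OOOO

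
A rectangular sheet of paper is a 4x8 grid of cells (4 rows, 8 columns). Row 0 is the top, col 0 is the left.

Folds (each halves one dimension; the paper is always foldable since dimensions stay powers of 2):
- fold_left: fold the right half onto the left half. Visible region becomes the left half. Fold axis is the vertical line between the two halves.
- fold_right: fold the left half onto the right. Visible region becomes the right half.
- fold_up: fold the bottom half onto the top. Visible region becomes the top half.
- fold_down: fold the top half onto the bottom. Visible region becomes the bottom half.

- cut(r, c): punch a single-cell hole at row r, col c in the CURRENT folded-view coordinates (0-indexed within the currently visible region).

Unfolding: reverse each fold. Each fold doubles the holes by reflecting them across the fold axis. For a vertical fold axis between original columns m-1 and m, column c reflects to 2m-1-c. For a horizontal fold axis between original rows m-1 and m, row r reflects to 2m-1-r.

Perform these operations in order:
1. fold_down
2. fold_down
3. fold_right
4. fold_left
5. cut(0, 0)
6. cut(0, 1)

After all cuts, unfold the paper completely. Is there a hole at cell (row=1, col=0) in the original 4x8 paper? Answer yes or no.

Op 1 fold_down: fold axis h@2; visible region now rows[2,4) x cols[0,8) = 2x8
Op 2 fold_down: fold axis h@3; visible region now rows[3,4) x cols[0,8) = 1x8
Op 3 fold_right: fold axis v@4; visible region now rows[3,4) x cols[4,8) = 1x4
Op 4 fold_left: fold axis v@6; visible region now rows[3,4) x cols[4,6) = 1x2
Op 5 cut(0, 0): punch at orig (3,4); cuts so far [(3, 4)]; region rows[3,4) x cols[4,6) = 1x2
Op 6 cut(0, 1): punch at orig (3,5); cuts so far [(3, 4), (3, 5)]; region rows[3,4) x cols[4,6) = 1x2
Unfold 1 (reflect across v@6): 4 holes -> [(3, 4), (3, 5), (3, 6), (3, 7)]
Unfold 2 (reflect across v@4): 8 holes -> [(3, 0), (3, 1), (3, 2), (3, 3), (3, 4), (3, 5), (3, 6), (3, 7)]
Unfold 3 (reflect across h@3): 16 holes -> [(2, 0), (2, 1), (2, 2), (2, 3), (2, 4), (2, 5), (2, 6), (2, 7), (3, 0), (3, 1), (3, 2), (3, 3), (3, 4), (3, 5), (3, 6), (3, 7)]
Unfold 4 (reflect across h@2): 32 holes -> [(0, 0), (0, 1), (0, 2), (0, 3), (0, 4), (0, 5), (0, 6), (0, 7), (1, 0), (1, 1), (1, 2), (1, 3), (1, 4), (1, 5), (1, 6), (1, 7), (2, 0), (2, 1), (2, 2), (2, 3), (2, 4), (2, 5), (2, 6), (2, 7), (3, 0), (3, 1), (3, 2), (3, 3), (3, 4), (3, 5), (3, 6), (3, 7)]
Holes: [(0, 0), (0, 1), (0, 2), (0, 3), (0, 4), (0, 5), (0, 6), (0, 7), (1, 0), (1, 1), (1, 2), (1, 3), (1, 4), (1, 5), (1, 6), (1, 7), (2, 0), (2, 1), (2, 2), (2, 3), (2, 4), (2, 5), (2, 6), (2, 7), (3, 0), (3, 1), (3, 2), (3, 3), (3, 4), (3, 5), (3, 6), (3, 7)]

Answer: yes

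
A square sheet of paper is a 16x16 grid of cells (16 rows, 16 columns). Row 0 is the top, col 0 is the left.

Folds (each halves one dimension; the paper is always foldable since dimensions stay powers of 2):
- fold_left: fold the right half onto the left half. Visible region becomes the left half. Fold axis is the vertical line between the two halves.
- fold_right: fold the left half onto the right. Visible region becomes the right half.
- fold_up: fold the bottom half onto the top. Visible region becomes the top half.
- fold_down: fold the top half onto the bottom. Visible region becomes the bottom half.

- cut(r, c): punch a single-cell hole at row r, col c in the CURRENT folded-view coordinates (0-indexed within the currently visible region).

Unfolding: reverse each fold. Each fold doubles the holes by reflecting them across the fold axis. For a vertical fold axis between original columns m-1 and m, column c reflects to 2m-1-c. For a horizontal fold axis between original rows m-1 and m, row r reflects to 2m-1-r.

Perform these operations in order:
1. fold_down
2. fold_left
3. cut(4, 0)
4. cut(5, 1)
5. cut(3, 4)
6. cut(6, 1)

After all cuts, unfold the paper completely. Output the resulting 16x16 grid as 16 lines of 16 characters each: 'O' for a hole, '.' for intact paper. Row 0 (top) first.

Answer: ................
.O............O.
.O............O.
O..............O
....O......O....
................
................
................
................
................
................
....O......O....
O..............O
.O............O.
.O............O.
................

Derivation:
Op 1 fold_down: fold axis h@8; visible region now rows[8,16) x cols[0,16) = 8x16
Op 2 fold_left: fold axis v@8; visible region now rows[8,16) x cols[0,8) = 8x8
Op 3 cut(4, 0): punch at orig (12,0); cuts so far [(12, 0)]; region rows[8,16) x cols[0,8) = 8x8
Op 4 cut(5, 1): punch at orig (13,1); cuts so far [(12, 0), (13, 1)]; region rows[8,16) x cols[0,8) = 8x8
Op 5 cut(3, 4): punch at orig (11,4); cuts so far [(11, 4), (12, 0), (13, 1)]; region rows[8,16) x cols[0,8) = 8x8
Op 6 cut(6, 1): punch at orig (14,1); cuts so far [(11, 4), (12, 0), (13, 1), (14, 1)]; region rows[8,16) x cols[0,8) = 8x8
Unfold 1 (reflect across v@8): 8 holes -> [(11, 4), (11, 11), (12, 0), (12, 15), (13, 1), (13, 14), (14, 1), (14, 14)]
Unfold 2 (reflect across h@8): 16 holes -> [(1, 1), (1, 14), (2, 1), (2, 14), (3, 0), (3, 15), (4, 4), (4, 11), (11, 4), (11, 11), (12, 0), (12, 15), (13, 1), (13, 14), (14, 1), (14, 14)]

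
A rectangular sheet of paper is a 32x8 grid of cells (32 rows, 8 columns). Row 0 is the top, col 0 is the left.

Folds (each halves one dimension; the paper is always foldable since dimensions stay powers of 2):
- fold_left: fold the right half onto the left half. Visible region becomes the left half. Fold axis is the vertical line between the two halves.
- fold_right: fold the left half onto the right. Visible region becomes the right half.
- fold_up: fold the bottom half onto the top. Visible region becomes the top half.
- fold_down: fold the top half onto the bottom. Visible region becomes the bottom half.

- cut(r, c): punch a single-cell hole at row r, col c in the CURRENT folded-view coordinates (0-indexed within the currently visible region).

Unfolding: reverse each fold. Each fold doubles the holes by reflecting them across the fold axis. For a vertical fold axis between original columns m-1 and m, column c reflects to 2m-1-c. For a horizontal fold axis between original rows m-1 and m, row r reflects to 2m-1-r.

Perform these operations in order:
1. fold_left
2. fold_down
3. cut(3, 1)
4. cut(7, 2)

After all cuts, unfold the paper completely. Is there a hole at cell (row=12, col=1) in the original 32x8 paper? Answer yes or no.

Answer: yes

Derivation:
Op 1 fold_left: fold axis v@4; visible region now rows[0,32) x cols[0,4) = 32x4
Op 2 fold_down: fold axis h@16; visible region now rows[16,32) x cols[0,4) = 16x4
Op 3 cut(3, 1): punch at orig (19,1); cuts so far [(19, 1)]; region rows[16,32) x cols[0,4) = 16x4
Op 4 cut(7, 2): punch at orig (23,2); cuts so far [(19, 1), (23, 2)]; region rows[16,32) x cols[0,4) = 16x4
Unfold 1 (reflect across h@16): 4 holes -> [(8, 2), (12, 1), (19, 1), (23, 2)]
Unfold 2 (reflect across v@4): 8 holes -> [(8, 2), (8, 5), (12, 1), (12, 6), (19, 1), (19, 6), (23, 2), (23, 5)]
Holes: [(8, 2), (8, 5), (12, 1), (12, 6), (19, 1), (19, 6), (23, 2), (23, 5)]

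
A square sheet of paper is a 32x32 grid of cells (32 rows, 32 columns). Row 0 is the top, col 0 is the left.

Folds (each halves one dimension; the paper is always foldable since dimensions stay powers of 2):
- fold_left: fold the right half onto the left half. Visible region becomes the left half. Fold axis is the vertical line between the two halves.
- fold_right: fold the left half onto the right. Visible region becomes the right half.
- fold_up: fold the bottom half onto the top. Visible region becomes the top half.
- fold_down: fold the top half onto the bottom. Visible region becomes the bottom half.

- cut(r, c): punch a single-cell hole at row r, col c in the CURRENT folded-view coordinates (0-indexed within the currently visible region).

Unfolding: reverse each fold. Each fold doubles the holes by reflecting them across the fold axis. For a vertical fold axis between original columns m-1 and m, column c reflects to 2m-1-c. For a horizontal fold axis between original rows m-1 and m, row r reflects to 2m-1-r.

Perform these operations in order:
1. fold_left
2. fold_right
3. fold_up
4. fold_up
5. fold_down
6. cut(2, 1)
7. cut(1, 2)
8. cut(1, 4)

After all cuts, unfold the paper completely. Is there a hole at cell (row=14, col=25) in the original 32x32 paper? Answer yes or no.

Answer: yes

Derivation:
Op 1 fold_left: fold axis v@16; visible region now rows[0,32) x cols[0,16) = 32x16
Op 2 fold_right: fold axis v@8; visible region now rows[0,32) x cols[8,16) = 32x8
Op 3 fold_up: fold axis h@16; visible region now rows[0,16) x cols[8,16) = 16x8
Op 4 fold_up: fold axis h@8; visible region now rows[0,8) x cols[8,16) = 8x8
Op 5 fold_down: fold axis h@4; visible region now rows[4,8) x cols[8,16) = 4x8
Op 6 cut(2, 1): punch at orig (6,9); cuts so far [(6, 9)]; region rows[4,8) x cols[8,16) = 4x8
Op 7 cut(1, 2): punch at orig (5,10); cuts so far [(5, 10), (6, 9)]; region rows[4,8) x cols[8,16) = 4x8
Op 8 cut(1, 4): punch at orig (5,12); cuts so far [(5, 10), (5, 12), (6, 9)]; region rows[4,8) x cols[8,16) = 4x8
Unfold 1 (reflect across h@4): 6 holes -> [(1, 9), (2, 10), (2, 12), (5, 10), (5, 12), (6, 9)]
Unfold 2 (reflect across h@8): 12 holes -> [(1, 9), (2, 10), (2, 12), (5, 10), (5, 12), (6, 9), (9, 9), (10, 10), (10, 12), (13, 10), (13, 12), (14, 9)]
Unfold 3 (reflect across h@16): 24 holes -> [(1, 9), (2, 10), (2, 12), (5, 10), (5, 12), (6, 9), (9, 9), (10, 10), (10, 12), (13, 10), (13, 12), (14, 9), (17, 9), (18, 10), (18, 12), (21, 10), (21, 12), (22, 9), (25, 9), (26, 10), (26, 12), (29, 10), (29, 12), (30, 9)]
Unfold 4 (reflect across v@8): 48 holes -> [(1, 6), (1, 9), (2, 3), (2, 5), (2, 10), (2, 12), (5, 3), (5, 5), (5, 10), (5, 12), (6, 6), (6, 9), (9, 6), (9, 9), (10, 3), (10, 5), (10, 10), (10, 12), (13, 3), (13, 5), (13, 10), (13, 12), (14, 6), (14, 9), (17, 6), (17, 9), (18, 3), (18, 5), (18, 10), (18, 12), (21, 3), (21, 5), (21, 10), (21, 12), (22, 6), (22, 9), (25, 6), (25, 9), (26, 3), (26, 5), (26, 10), (26, 12), (29, 3), (29, 5), (29, 10), (29, 12), (30, 6), (30, 9)]
Unfold 5 (reflect across v@16): 96 holes -> [(1, 6), (1, 9), (1, 22), (1, 25), (2, 3), (2, 5), (2, 10), (2, 12), (2, 19), (2, 21), (2, 26), (2, 28), (5, 3), (5, 5), (5, 10), (5, 12), (5, 19), (5, 21), (5, 26), (5, 28), (6, 6), (6, 9), (6, 22), (6, 25), (9, 6), (9, 9), (9, 22), (9, 25), (10, 3), (10, 5), (10, 10), (10, 12), (10, 19), (10, 21), (10, 26), (10, 28), (13, 3), (13, 5), (13, 10), (13, 12), (13, 19), (13, 21), (13, 26), (13, 28), (14, 6), (14, 9), (14, 22), (14, 25), (17, 6), (17, 9), (17, 22), (17, 25), (18, 3), (18, 5), (18, 10), (18, 12), (18, 19), (18, 21), (18, 26), (18, 28), (21, 3), (21, 5), (21, 10), (21, 12), (21, 19), (21, 21), (21, 26), (21, 28), (22, 6), (22, 9), (22, 22), (22, 25), (25, 6), (25, 9), (25, 22), (25, 25), (26, 3), (26, 5), (26, 10), (26, 12), (26, 19), (26, 21), (26, 26), (26, 28), (29, 3), (29, 5), (29, 10), (29, 12), (29, 19), (29, 21), (29, 26), (29, 28), (30, 6), (30, 9), (30, 22), (30, 25)]
Holes: [(1, 6), (1, 9), (1, 22), (1, 25), (2, 3), (2, 5), (2, 10), (2, 12), (2, 19), (2, 21), (2, 26), (2, 28), (5, 3), (5, 5), (5, 10), (5, 12), (5, 19), (5, 21), (5, 26), (5, 28), (6, 6), (6, 9), (6, 22), (6, 25), (9, 6), (9, 9), (9, 22), (9, 25), (10, 3), (10, 5), (10, 10), (10, 12), (10, 19), (10, 21), (10, 26), (10, 28), (13, 3), (13, 5), (13, 10), (13, 12), (13, 19), (13, 21), (13, 26), (13, 28), (14, 6), (14, 9), (14, 22), (14, 25), (17, 6), (17, 9), (17, 22), (17, 25), (18, 3), (18, 5), (18, 10), (18, 12), (18, 19), (18, 21), (18, 26), (18, 28), (21, 3), (21, 5), (21, 10), (21, 12), (21, 19), (21, 21), (21, 26), (21, 28), (22, 6), (22, 9), (22, 22), (22, 25), (25, 6), (25, 9), (25, 22), (25, 25), (26, 3), (26, 5), (26, 10), (26, 12), (26, 19), (26, 21), (26, 26), (26, 28), (29, 3), (29, 5), (29, 10), (29, 12), (29, 19), (29, 21), (29, 26), (29, 28), (30, 6), (30, 9), (30, 22), (30, 25)]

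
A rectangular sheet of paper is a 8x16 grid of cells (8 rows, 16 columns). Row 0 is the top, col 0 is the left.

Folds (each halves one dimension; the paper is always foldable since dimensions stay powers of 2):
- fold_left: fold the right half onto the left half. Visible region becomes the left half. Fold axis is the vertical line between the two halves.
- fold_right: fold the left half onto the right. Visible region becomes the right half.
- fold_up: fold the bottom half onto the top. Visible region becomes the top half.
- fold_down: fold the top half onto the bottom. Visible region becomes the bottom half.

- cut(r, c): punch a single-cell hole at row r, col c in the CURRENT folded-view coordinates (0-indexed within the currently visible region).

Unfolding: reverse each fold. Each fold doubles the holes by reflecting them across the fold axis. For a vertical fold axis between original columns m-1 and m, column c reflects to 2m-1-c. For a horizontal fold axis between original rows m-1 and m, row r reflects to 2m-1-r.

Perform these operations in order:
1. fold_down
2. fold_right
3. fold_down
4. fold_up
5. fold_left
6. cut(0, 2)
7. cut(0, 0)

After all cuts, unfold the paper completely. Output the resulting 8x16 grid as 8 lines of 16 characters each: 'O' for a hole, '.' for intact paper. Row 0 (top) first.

Op 1 fold_down: fold axis h@4; visible region now rows[4,8) x cols[0,16) = 4x16
Op 2 fold_right: fold axis v@8; visible region now rows[4,8) x cols[8,16) = 4x8
Op 3 fold_down: fold axis h@6; visible region now rows[6,8) x cols[8,16) = 2x8
Op 4 fold_up: fold axis h@7; visible region now rows[6,7) x cols[8,16) = 1x8
Op 5 fold_left: fold axis v@12; visible region now rows[6,7) x cols[8,12) = 1x4
Op 6 cut(0, 2): punch at orig (6,10); cuts so far [(6, 10)]; region rows[6,7) x cols[8,12) = 1x4
Op 7 cut(0, 0): punch at orig (6,8); cuts so far [(6, 8), (6, 10)]; region rows[6,7) x cols[8,12) = 1x4
Unfold 1 (reflect across v@12): 4 holes -> [(6, 8), (6, 10), (6, 13), (6, 15)]
Unfold 2 (reflect across h@7): 8 holes -> [(6, 8), (6, 10), (6, 13), (6, 15), (7, 8), (7, 10), (7, 13), (7, 15)]
Unfold 3 (reflect across h@6): 16 holes -> [(4, 8), (4, 10), (4, 13), (4, 15), (5, 8), (5, 10), (5, 13), (5, 15), (6, 8), (6, 10), (6, 13), (6, 15), (7, 8), (7, 10), (7, 13), (7, 15)]
Unfold 4 (reflect across v@8): 32 holes -> [(4, 0), (4, 2), (4, 5), (4, 7), (4, 8), (4, 10), (4, 13), (4, 15), (5, 0), (5, 2), (5, 5), (5, 7), (5, 8), (5, 10), (5, 13), (5, 15), (6, 0), (6, 2), (6, 5), (6, 7), (6, 8), (6, 10), (6, 13), (6, 15), (7, 0), (7, 2), (7, 5), (7, 7), (7, 8), (7, 10), (7, 13), (7, 15)]
Unfold 5 (reflect across h@4): 64 holes -> [(0, 0), (0, 2), (0, 5), (0, 7), (0, 8), (0, 10), (0, 13), (0, 15), (1, 0), (1, 2), (1, 5), (1, 7), (1, 8), (1, 10), (1, 13), (1, 15), (2, 0), (2, 2), (2, 5), (2, 7), (2, 8), (2, 10), (2, 13), (2, 15), (3, 0), (3, 2), (3, 5), (3, 7), (3, 8), (3, 10), (3, 13), (3, 15), (4, 0), (4, 2), (4, 5), (4, 7), (4, 8), (4, 10), (4, 13), (4, 15), (5, 0), (5, 2), (5, 5), (5, 7), (5, 8), (5, 10), (5, 13), (5, 15), (6, 0), (6, 2), (6, 5), (6, 7), (6, 8), (6, 10), (6, 13), (6, 15), (7, 0), (7, 2), (7, 5), (7, 7), (7, 8), (7, 10), (7, 13), (7, 15)]

Answer: O.O..O.OO.O..O.O
O.O..O.OO.O..O.O
O.O..O.OO.O..O.O
O.O..O.OO.O..O.O
O.O..O.OO.O..O.O
O.O..O.OO.O..O.O
O.O..O.OO.O..O.O
O.O..O.OO.O..O.O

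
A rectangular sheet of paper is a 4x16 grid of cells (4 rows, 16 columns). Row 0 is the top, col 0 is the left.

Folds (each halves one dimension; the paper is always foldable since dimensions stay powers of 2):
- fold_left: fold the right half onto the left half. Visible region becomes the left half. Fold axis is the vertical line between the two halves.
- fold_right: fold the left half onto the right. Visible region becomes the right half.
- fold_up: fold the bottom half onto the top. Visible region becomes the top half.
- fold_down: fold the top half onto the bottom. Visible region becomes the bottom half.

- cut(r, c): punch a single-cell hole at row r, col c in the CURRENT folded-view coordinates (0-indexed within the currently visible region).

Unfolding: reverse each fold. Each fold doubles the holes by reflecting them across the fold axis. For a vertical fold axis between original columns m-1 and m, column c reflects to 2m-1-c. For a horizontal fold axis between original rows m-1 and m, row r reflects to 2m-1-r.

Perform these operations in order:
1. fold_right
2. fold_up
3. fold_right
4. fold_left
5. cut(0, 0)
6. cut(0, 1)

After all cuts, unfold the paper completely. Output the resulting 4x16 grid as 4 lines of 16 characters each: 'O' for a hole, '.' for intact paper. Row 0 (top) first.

Answer: OOOOOOOOOOOOOOOO
................
................
OOOOOOOOOOOOOOOO

Derivation:
Op 1 fold_right: fold axis v@8; visible region now rows[0,4) x cols[8,16) = 4x8
Op 2 fold_up: fold axis h@2; visible region now rows[0,2) x cols[8,16) = 2x8
Op 3 fold_right: fold axis v@12; visible region now rows[0,2) x cols[12,16) = 2x4
Op 4 fold_left: fold axis v@14; visible region now rows[0,2) x cols[12,14) = 2x2
Op 5 cut(0, 0): punch at orig (0,12); cuts so far [(0, 12)]; region rows[0,2) x cols[12,14) = 2x2
Op 6 cut(0, 1): punch at orig (0,13); cuts so far [(0, 12), (0, 13)]; region rows[0,2) x cols[12,14) = 2x2
Unfold 1 (reflect across v@14): 4 holes -> [(0, 12), (0, 13), (0, 14), (0, 15)]
Unfold 2 (reflect across v@12): 8 holes -> [(0, 8), (0, 9), (0, 10), (0, 11), (0, 12), (0, 13), (0, 14), (0, 15)]
Unfold 3 (reflect across h@2): 16 holes -> [(0, 8), (0, 9), (0, 10), (0, 11), (0, 12), (0, 13), (0, 14), (0, 15), (3, 8), (3, 9), (3, 10), (3, 11), (3, 12), (3, 13), (3, 14), (3, 15)]
Unfold 4 (reflect across v@8): 32 holes -> [(0, 0), (0, 1), (0, 2), (0, 3), (0, 4), (0, 5), (0, 6), (0, 7), (0, 8), (0, 9), (0, 10), (0, 11), (0, 12), (0, 13), (0, 14), (0, 15), (3, 0), (3, 1), (3, 2), (3, 3), (3, 4), (3, 5), (3, 6), (3, 7), (3, 8), (3, 9), (3, 10), (3, 11), (3, 12), (3, 13), (3, 14), (3, 15)]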